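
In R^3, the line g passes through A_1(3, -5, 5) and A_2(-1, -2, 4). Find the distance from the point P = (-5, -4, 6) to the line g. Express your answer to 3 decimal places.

4.641

A direction vector for g is A_2 − A_1 = (-4, 3, -1).
Taking (3, -5, 5) on g with direction v = (-4, 3, -1): w = P − (3, -5, 5) = (-8, 1, 1), and w × v = (-4, -12, -20).
Distance = |w × v| / |v| = √560 / √26 ≈ 4.641.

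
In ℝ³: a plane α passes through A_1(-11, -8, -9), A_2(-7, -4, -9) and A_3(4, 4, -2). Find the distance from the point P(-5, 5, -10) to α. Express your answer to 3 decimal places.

4.447

A_1A_2 = (4, 4, 0), A_1A_3 = (15, 12, 7); a normal to α is A_1A_2 × A_1A_3 = (28, -28, -12).
Using A_1: α has equation 28x - 28y - 12z = 24.
n·P − d = (28)·(-5) + (-28)·(5) + (-12)·(-10) − 24 = -184; |n| = √1712.
Distance = |-184| / √1712 = 184/√1712 ≈ 4.447.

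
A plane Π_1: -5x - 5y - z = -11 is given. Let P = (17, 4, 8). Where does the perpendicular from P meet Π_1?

(7, -6, 6)

Foot = P − λn with λ = (n·P − d)/|n|² = (-113 − (-11))/51 = -2.
Foot = (17, 4, 8) − (-2)·(-5, -5, -1) = (7, -6, 6).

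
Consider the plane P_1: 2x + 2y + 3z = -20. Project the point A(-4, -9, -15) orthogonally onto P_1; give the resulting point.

Foot = A − λn with λ = (n·A − d)/|n|² = (-71 − (-20))/17 = -3.
Foot = (-4, -9, -15) − (-3)·(2, 2, 3) = (2, -3, -6).

(2, -3, -6)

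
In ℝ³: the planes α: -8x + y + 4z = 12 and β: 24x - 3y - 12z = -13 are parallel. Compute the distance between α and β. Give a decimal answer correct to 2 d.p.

0.85

Rescale β by 1/(-3): -8x + y + 4z = 13/3. Then distance = |12 − (13/3)| / √81 ≈ 0.85.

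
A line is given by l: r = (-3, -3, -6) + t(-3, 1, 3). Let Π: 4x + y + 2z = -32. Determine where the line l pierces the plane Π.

Substitute r = (-3, -3, -6) + t(-3, 1, 3) into the plane: -27 + (-5)t = -32, so t = 1.
Intersection: (-3, -3, -6) + 1·(-3, 1, 3) = (-6, -2, -3).

(-6, -2, -3)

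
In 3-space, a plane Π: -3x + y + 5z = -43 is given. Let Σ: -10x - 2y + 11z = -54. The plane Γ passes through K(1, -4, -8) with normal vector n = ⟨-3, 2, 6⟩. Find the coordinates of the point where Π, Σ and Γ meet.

(-7, -4, -12)

Γ: n·r = n·K gives -3x + 2y + 6z = -59.
Solving the 3×3 linear system -3x + y + 5z = -43, -10x - 2y + 11z = -54, -3x + 2y + 6z = -59 (e.g. by elimination or Cramer's rule, determinant = -1) gives (-7, -4, -12).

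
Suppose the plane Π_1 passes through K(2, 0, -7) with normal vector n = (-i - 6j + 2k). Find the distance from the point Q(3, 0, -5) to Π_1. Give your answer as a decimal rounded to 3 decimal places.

Π_1: n·r = n·K gives -x - 6y + 2z = -16.
n·Q − d = (-1)·(3) + (-6)·(0) + (2)·(-5) − (-16) = 3; |n| = √41.
Distance = |3| / √41 = 3/√41 ≈ 0.469.

0.469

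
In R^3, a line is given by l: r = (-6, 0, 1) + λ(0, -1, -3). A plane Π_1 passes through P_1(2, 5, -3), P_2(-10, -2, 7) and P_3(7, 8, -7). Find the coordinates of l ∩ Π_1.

(-6, 2, 7)

P_1P_2 = (-12, -7, 10), P_1P_3 = (5, 3, -4); a normal to Π_1 is P_1P_2 × P_1P_3 = (-2, 2, -1).
Using P_1: Π_1 has equation -2x + 2y - z = 9.
Substitute r = (-6, 0, 1) + t(0, -1, -3) into the plane: 11 + 1t = 9, so t = -2.
Intersection: (-6, 0, 1) + (-2)·(0, -1, -3) = (-6, 2, 7).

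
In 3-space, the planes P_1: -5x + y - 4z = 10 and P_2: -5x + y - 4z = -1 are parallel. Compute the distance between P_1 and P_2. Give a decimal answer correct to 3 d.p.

1.697

Same normal n = (-5, 1, -4) with |n| = √42; distance = |10 − (-1)| / |n| = 11/√42 ≈ 1.697.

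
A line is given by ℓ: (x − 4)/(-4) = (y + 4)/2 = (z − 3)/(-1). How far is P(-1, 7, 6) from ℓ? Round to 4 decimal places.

ℓ has direction (-4, 2, -1) through (4, -4, 3).
Taking (4, -4, 3) on ℓ with direction v = (-4, 2, -1): w = P − (4, -4, 3) = (-5, 11, 3), and w × v = (-17, -17, 34).
Distance = |w × v| / |v| = √1734 / √21 ≈ 9.0869.

9.0869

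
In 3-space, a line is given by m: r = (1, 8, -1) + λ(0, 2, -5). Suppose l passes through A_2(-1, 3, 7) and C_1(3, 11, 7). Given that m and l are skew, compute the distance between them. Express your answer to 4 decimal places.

A direction vector for l is C_1 − A_2 = (4, 8, 0).
Common perpendicular direction n = (0, 2, -5) × (4, 8, 0) = (40, -20, -8).
With w = (-1, 3, 7) − (1, 8, -1) = (-2, -5, 8), w · n = -44.
Distance = |w · n| / |n| = |-44| / √2064 ≈ 0.9685.

0.9685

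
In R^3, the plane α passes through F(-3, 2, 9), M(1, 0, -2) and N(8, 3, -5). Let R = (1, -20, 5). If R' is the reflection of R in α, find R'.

FM = (4, -2, -11), FN = (11, 1, -14); a normal to α is FM × FN = (39, -65, 26).
Using F: α has equation 39x - 65y + 26z = -13.
λ = (n·R − d)/|n|² = (1469 − (-13))/6422 = 3/13.
Reflection = R − 2λn = (1, -20, 5) − (6/13)·(39, -65, 26) = (-17, 10, -7).

(-17, 10, -7)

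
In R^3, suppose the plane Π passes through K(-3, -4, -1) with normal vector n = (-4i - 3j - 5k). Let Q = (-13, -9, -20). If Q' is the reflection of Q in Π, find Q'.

Π: n·r = n·K gives -4x - 3y - 5z = 29.
λ = (n·Q − d)/|n|² = (179 − 29)/50 = 3.
Reflection = Q − 2λn = (-13, -9, -20) − 6·(-4, -3, -5) = (11, 9, 10).

(11, 9, 10)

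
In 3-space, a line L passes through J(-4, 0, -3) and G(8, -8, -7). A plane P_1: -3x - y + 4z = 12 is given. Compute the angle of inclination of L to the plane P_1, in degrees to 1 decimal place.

35.2

A direction vector for L is G − J = (12, -8, -4).
sin θ = |n·v| / (|n||v|) = |-44| / (√26 · √224) = 0.57656.
θ ≈ 35.2°.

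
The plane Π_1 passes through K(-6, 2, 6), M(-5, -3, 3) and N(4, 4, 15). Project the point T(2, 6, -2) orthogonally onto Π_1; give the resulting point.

(-4, 0, 6)

KM = (1, -5, -3), KN = (10, 2, 9); a normal to Π_1 is KM × KN = (-39, -39, 52).
Using K: Π_1 has equation -39x - 39y + 52z = 468.
Foot = T − λn with λ = (n·T − d)/|n|² = (-416 − 468)/5746 = -2/13.
Foot = (2, 6, -2) − (-2/13)·(-39, -39, 52) = (-4, 0, 6).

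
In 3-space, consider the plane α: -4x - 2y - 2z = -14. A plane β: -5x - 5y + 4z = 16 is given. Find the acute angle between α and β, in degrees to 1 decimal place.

56.4

cos θ = |n₁·n₂| / (|n₁||n₂|) = |22| / (√24 · √66).
θ = arccos(0.55277) ≈ 56.4°.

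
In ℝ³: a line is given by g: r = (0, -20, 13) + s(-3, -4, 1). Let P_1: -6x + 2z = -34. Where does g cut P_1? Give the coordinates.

Substitute r = (0, -20, 13) + t(-3, -4, 1) into the plane: 26 + 20t = -34, so t = -3.
Intersection: (0, -20, 13) + (-3)·(-3, -4, 1) = (9, -8, 10).

(9, -8, 10)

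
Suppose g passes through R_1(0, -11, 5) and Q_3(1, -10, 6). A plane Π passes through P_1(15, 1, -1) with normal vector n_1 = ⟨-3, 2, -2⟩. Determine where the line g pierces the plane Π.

A direction vector for g is Q_3 − R_1 = (1, 1, 1).
Π: n_1·r = n_1·P_1 gives -3x + 2y - 2z = -41.
Substitute r = (0, -11, 5) + t(1, 1, 1) into the plane: -32 + (-3)t = -41, so t = 3.
Intersection: (0, -11, 5) + 3·(1, 1, 1) = (3, -8, 8).

(3, -8, 8)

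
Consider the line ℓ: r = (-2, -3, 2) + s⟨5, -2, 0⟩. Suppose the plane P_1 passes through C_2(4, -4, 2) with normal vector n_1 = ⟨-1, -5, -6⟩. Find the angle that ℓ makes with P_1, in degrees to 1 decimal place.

6.8

P_1: n_1·r = n_1·C_2 gives -x - 5y - 6z = 4.
sin θ = |n·v| / (|n||v|) = |5| / (√62 · √29) = 0.11792.
θ ≈ 6.8°.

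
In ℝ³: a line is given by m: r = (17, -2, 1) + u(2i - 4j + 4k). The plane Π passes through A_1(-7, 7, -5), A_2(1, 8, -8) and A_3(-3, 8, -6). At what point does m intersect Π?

A_1A_2 = (8, 1, -3), A_1A_3 = (4, 1, -1); a normal to Π is A_1A_2 × A_1A_3 = (2, -4, 4).
Using A_1: Π has equation 2x - 4y + 4z = -62.
Substitute r = (17, -2, 1) + t(2, -4, 4) into the plane: 46 + 36t = -62, so t = -3.
Intersection: (17, -2, 1) + (-3)·(2, -4, 4) = (11, 10, -11).

(11, 10, -11)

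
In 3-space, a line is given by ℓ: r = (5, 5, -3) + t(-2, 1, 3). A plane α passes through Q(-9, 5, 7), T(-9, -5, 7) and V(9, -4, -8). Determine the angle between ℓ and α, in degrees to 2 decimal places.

QT = (0, -10, 0), QV = (18, -9, -15); a normal to α is QT × QV = (150, 0, 180).
Using Q: α has equation 150x + 180z = -90.
sin θ = |n·v| / (|n||v|) = |240| / (√54900 · √14) = 0.27375.
θ ≈ 15.89°.

15.89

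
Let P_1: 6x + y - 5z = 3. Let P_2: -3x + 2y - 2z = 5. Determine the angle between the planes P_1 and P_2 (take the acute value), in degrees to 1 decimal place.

79.3

cos θ = |n₁·n₂| / (|n₁||n₂|) = |-6| / (√62 · √17).
θ = arccos(0.18481) ≈ 79.3°.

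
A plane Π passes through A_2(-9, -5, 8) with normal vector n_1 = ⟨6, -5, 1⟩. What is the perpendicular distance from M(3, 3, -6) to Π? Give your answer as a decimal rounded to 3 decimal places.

Π: n_1·r = n_1·A_2 gives 6x - 5y + z = -21.
n·M − d = (6)·(3) + (-5)·(3) + (1)·(-6) − (-21) = 18; |n| = √62.
Distance = |18| / √62 = 18/√62 ≈ 2.286.

2.286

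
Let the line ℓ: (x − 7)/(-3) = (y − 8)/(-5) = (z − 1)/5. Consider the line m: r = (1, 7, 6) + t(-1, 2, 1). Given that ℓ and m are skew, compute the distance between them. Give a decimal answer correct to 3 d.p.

ℓ has direction (-3, -5, 5) through (7, 8, 1).
Common perpendicular direction n = (-3, -5, 5) × (-1, 2, 1) = (-15, -2, -11).
With w = (1, 7, 6) − (7, 8, 1) = (-6, -1, 5), w · n = 37.
Distance = |w · n| / |n| = |37| / √350 ≈ 1.978.

1.978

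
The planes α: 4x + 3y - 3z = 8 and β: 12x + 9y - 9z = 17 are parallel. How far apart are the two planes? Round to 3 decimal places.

Rescale β by 1/3: 4x + 3y - 3z = 17/3. Then distance = |8 − (17/3)| / √34 ≈ 0.400.

0.400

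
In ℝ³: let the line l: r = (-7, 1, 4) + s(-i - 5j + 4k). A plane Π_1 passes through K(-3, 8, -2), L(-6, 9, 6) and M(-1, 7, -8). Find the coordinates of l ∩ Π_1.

KL = (-3, 1, 8), KM = (2, -1, -6); a normal to Π_1 is KL × KM = (2, -2, 1).
Using K: Π_1 has equation 2x - 2y + z = -24.
Substitute r = (-7, 1, 4) + t(-1, -5, 4) into the plane: -12 + 12t = -24, so t = -1.
Intersection: (-7, 1, 4) + (-1)·(-1, -5, 4) = (-6, 6, 0).

(-6, 6, 0)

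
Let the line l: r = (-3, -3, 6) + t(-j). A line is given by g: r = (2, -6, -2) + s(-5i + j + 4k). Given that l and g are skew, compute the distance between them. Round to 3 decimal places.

3.123

Common perpendicular direction n = (0, -1, 0) × (-5, 1, 4) = (-4, 0, -5).
With w = (2, -6, -2) − (-3, -3, 6) = (5, -3, -8), w · n = 20.
Distance = |w · n| / |n| = |20| / √41 ≈ 3.123.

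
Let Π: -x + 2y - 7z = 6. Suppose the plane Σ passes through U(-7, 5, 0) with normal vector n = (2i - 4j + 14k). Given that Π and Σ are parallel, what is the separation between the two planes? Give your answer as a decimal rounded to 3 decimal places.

Σ: n·r = n·U gives 2x - 4y + 14z = -34.
Rescale Σ by 1/(-2): -x + 2y - 7z = 17. Then distance = |6 − 17| / √54 ≈ 1.497.

1.497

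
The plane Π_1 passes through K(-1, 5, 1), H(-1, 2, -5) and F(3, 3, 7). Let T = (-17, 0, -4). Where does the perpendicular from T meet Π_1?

(-7, 8, -8)

KH = (0, -3, -6), KF = (4, -2, 6); a normal to Π_1 is KH × KF = (-30, -24, 12).
Using K: Π_1 has equation -30x - 24y + 12z = -78.
Foot = T − λn with λ = (n·T − d)/|n|² = (462 − (-78))/1620 = 1/3.
Foot = (-17, 0, -4) − (1/3)·(-30, -24, 12) = (-7, 8, -8).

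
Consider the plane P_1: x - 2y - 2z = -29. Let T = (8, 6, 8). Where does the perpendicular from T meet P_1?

Foot = T − λn with λ = (n·T − d)/|n|² = (-20 − (-29))/9 = 1.
Foot = (8, 6, 8) − 1·(1, -2, -2) = (7, 8, 10).

(7, 8, 10)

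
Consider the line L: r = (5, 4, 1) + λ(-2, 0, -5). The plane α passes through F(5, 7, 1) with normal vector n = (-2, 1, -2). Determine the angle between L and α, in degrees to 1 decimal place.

60.1

α: n·r = n·F gives -2x + y - 2z = -5.
sin θ = |n·v| / (|n||v|) = |14| / (√9 · √29) = 0.86658.
θ ≈ 60.1°.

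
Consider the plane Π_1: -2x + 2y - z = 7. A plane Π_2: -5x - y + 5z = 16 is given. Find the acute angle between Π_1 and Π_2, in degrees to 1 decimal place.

82.0

cos θ = |n₁·n₂| / (|n₁||n₂|) = |3| / (√9 · √51).
θ = arccos(0.14003) ≈ 82.0°.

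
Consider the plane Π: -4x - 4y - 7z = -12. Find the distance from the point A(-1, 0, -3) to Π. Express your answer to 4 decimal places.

n·A − d = (-4)·(-1) + (-4)·(0) + (-7)·(-3) − (-12) = 37; |n| = √81.
Distance = |37| / √81 = 37/√81 ≈ 4.1111.

4.1111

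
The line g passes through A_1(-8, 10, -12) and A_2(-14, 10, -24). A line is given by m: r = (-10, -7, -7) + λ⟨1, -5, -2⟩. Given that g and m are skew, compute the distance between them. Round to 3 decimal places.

9.516

A direction vector for g is A_2 − A_1 = (-6, 0, -12).
Common perpendicular direction n = (-6, 0, -12) × (1, -5, -2) = (-60, -24, 30).
With w = (-10, -7, -7) − (-8, 10, -12) = (-2, -17, 5), w · n = 678.
Distance = |w · n| / |n| = |678| / √5076 ≈ 9.516.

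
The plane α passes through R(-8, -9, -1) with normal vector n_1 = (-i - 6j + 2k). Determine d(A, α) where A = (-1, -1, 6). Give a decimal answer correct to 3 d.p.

α: n_1·r = n_1·R gives -x - 6y + 2z = 60.
n·A − d = (-1)·(-1) + (-6)·(-1) + (2)·(6) − 60 = -41; |n| = √41.
Distance = |-41| / √41 = 41/√41 ≈ 6.403.

6.403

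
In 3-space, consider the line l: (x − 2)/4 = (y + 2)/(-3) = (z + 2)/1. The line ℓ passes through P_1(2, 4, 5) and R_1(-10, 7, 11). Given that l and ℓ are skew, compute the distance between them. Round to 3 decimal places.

l has direction (4, -3, 1) through (2, -2, -2).
A direction vector for ℓ is R_1 − P_1 = (-12, 3, 6).
Common perpendicular direction n = (4, -3, 1) × (-12, 3, 6) = (-21, -36, -24).
With w = (2, 4, 5) − (2, -2, -2) = (0, 6, 7), w · n = -384.
Distance = |w · n| / |n| = |-384| / √2313 ≈ 7.984.

7.984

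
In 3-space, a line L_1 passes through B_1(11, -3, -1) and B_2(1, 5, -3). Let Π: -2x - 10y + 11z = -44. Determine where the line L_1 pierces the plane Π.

(6, 1, -2)

A direction vector for L_1 is B_2 − B_1 = (-10, 8, -2).
Substitute r = (11, -3, -1) + t(-10, 8, -2) into the plane: -3 + (-82)t = -44, so t = 1/2.
Intersection: (11, -3, -1) + (1/2)·(-10, 8, -2) = (6, 1, -2).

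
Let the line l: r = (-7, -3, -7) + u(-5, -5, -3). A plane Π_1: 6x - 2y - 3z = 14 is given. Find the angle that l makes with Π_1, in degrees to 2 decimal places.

11.81

sin θ = |n·v| / (|n||v|) = |-11| / (√49 · √59) = 0.20458.
θ ≈ 11.81°.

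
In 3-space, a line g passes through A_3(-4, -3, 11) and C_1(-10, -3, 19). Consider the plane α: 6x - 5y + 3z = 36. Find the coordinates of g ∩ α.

A direction vector for g is C_1 − A_3 = (-6, 0, 8).
Substitute r = (-4, -3, 11) + t(-6, 0, 8) into the plane: 24 + (-12)t = 36, so t = -1.
Intersection: (-4, -3, 11) + (-1)·(-6, 0, 8) = (2, -3, 3).

(2, -3, 3)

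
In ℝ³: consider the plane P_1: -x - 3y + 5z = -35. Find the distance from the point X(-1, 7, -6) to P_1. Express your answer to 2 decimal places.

n·X − d = (-1)·(-1) + (-3)·(7) + (5)·(-6) − (-35) = -15; |n| = √35.
Distance = |-15| / √35 = 15/√35 ≈ 2.54.

2.54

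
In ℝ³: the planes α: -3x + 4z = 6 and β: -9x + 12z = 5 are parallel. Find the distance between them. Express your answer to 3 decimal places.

0.867

Rescale β by 1/3: -3x + 4z = 5/3. Then distance = |6 − (5/3)| / √25 ≈ 0.867.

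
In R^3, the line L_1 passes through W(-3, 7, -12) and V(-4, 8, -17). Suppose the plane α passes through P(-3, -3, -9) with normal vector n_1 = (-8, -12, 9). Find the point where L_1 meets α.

(0, 4, 3)

A direction vector for L_1 is V − W = (-1, 1, -5).
α: n_1·r = n_1·P gives -8x - 12y + 9z = -21.
Substitute r = (-3, 7, -12) + t(-1, 1, -5) into the plane: -168 + (-49)t = -21, so t = -3.
Intersection: (-3, 7, -12) + (-3)·(-1, 1, -5) = (0, 4, 3).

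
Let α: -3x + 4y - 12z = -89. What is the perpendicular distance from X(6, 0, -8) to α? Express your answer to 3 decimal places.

n·X − d = (-3)·(6) + (4)·(0) + (-12)·(-8) − (-89) = 167; |n| = √169.
Distance = |167| / √169 = 167/√169 ≈ 12.846.

12.846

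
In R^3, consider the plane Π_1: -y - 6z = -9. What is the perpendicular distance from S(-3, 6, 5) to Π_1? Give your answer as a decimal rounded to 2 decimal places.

n·S − d = (0)·(-3) + (-1)·(6) + (-6)·(5) − (-9) = -27; |n| = √37.
Distance = |-27| / √37 = 27/√37 ≈ 4.44.

4.44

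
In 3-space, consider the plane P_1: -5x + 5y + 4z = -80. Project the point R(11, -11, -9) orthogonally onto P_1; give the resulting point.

(6, -6, -5)

Foot = R − λn with λ = (n·R − d)/|n|² = (-146 − (-80))/66 = -1.
Foot = (11, -11, -9) − (-1)·(-5, 5, 4) = (6, -6, -5).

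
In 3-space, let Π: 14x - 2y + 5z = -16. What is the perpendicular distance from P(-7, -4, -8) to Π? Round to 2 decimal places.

7.60

n·P − d = (14)·(-7) + (-2)·(-4) + (5)·(-8) − (-16) = -114; |n| = √225.
Distance = |-114| / √225 = 114/√225 ≈ 7.60.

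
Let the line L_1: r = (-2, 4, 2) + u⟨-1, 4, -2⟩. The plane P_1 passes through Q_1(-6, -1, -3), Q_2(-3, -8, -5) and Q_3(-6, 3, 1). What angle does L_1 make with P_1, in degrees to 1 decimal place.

25.6

Q_1Q_2 = (3, -7, -2), Q_1Q_3 = (0, 4, 4); a normal to P_1 is Q_1Q_2 × Q_1Q_3 = (-20, -12, 12).
Using Q_1: P_1 has equation -20x - 12y + 12z = 96.
sin θ = |n·v| / (|n||v|) = |-52| / (√688 · √21) = 0.43261.
θ ≈ 25.6°.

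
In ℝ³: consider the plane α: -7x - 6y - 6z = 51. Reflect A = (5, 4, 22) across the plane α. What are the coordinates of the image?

λ = (n·A − d)/|n|² = (-191 − 51)/121 = -2.
Reflection = A − 2λn = (5, 4, 22) − (-4)·(-7, -6, -6) = (-23, -20, -2).

(-23, -20, -2)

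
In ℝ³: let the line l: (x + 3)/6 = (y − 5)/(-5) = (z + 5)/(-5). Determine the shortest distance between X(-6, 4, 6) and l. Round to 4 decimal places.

l has direction (6, -5, -5) through (-3, 5, -5).
Taking (-3, 5, -5) on l with direction v = (6, -5, -5): w = X − (-3, 5, -5) = (-3, -1, 11), and w × v = (60, 51, 21).
Distance = |w × v| / |v| = √6642 / √86 ≈ 8.7882.

8.7882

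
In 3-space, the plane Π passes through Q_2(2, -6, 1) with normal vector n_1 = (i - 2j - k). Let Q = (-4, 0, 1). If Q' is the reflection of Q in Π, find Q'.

Π: n_1·r = n_1·Q_2 gives x - 2y - z = 13.
λ = (n·Q − d)/|n|² = (-5 − 13)/6 = -3.
Reflection = Q − 2λn = (-4, 0, 1) − (-6)·(1, -2, -1) = (2, -12, -5).

(2, -12, -5)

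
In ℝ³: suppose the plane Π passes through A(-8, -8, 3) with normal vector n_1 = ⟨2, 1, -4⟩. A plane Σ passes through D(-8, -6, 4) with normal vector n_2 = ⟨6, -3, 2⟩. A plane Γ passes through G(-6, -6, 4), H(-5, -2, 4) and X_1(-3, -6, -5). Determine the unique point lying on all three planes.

(-5, 2, 7)

Π: n_1·r = n_1·A gives 2x + y - 4z = -36.
Σ: n_2·r = n_2·D gives 6x - 3y + 2z = -22.
GH = (1, 4, 0), GX_1 = (3, 0, -9); a normal to Γ is GH × GX_1 = (-36, 9, -12).
Using G: Γ has equation -36x + 9y - 12z = 114.
Solving the 3×3 linear system 2x + y - 4z = -36, 6x - 3y + 2z = -22, -36x + 9y - 12z = 114 (e.g. by elimination or Cramer's rule, determinant = 252) gives (-5, 2, 7).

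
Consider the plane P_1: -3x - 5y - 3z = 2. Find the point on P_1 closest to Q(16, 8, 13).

Foot = Q − λn with λ = (n·Q − d)/|n|² = (-127 − 2)/43 = -3.
Foot = (16, 8, 13) − (-3)·(-3, -5, -3) = (7, -7, 4).

(7, -7, 4)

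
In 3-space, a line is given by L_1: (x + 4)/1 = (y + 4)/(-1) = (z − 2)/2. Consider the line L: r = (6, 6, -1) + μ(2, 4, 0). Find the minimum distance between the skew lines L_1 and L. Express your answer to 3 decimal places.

L_1 has direction (1, -1, 2) through (-4, -4, 2).
Common perpendicular direction n = (1, -1, 2) × (2, 4, 0) = (-8, 4, 6).
With w = (6, 6, -1) − (-4, -4, 2) = (10, 10, -3), w · n = -58.
Distance = |w · n| / |n| = |-58| / √116 ≈ 5.385.

5.385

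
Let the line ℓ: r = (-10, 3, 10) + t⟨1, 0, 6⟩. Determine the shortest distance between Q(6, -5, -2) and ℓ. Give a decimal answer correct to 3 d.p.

Taking (-10, 3, 10) on ℓ with direction v = (1, 0, 6): w = Q − (-10, 3, 10) = (16, -8, -12), and w × v = (-48, -108, 8).
Distance = |w × v| / |v| = √14032 / √37 ≈ 19.474.

19.474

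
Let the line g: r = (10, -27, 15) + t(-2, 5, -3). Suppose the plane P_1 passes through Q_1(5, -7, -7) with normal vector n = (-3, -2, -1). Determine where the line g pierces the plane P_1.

(4, -12, 6)

P_1: n·r = n·Q_1 gives -3x - 2y - z = 6.
Substitute r = (10, -27, 15) + t(-2, 5, -3) into the plane: 9 + (-1)t = 6, so t = 3.
Intersection: (10, -27, 15) + 3·(-2, 5, -3) = (4, -12, 6).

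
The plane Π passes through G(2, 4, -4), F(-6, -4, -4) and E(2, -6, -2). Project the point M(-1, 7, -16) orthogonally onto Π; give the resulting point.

(-3, 9, -6)

GF = (-8, -8, 0), GE = (0, -10, 2); a normal to Π is GF × GE = (-16, 16, 80).
Using G: Π has equation -16x + 16y + 80z = -288.
Foot = M − λn with λ = (n·M − d)/|n|² = (-1152 − (-288))/6912 = -1/8.
Foot = (-1, 7, -16) − (-1/8)·(-16, 16, 80) = (-3, 9, -6).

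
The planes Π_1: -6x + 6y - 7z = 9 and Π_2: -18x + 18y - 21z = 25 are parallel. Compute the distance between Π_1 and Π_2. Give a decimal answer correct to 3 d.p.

0.061

Rescale Π_2 by 1/3: -6x + 6y - 7z = 25/3. Then distance = |9 − (25/3)| / √121 ≈ 0.061.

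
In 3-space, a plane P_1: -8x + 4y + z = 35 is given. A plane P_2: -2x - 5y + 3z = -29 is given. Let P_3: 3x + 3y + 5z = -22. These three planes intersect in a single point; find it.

(-3, 4, -5)

Solving the 3×3 linear system -8x + 4y + z = 35, -2x - 5y + 3z = -29, 3x + 3y + 5z = -22 (e.g. by elimination or Cramer's rule, determinant = 357) gives (-3, 4, -5).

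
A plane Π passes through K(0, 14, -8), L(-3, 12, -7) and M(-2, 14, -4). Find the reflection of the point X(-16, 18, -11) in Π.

(0, -2, -3)

KL = (-3, -2, 1), KM = (-2, 0, 4); a normal to Π is KL × KM = (-8, 10, -4).
Using K: Π has equation -8x + 10y - 4z = 172.
λ = (n·X − d)/|n|² = (352 − 172)/180 = 1.
Reflection = X − 2λn = (-16, 18, -11) − 2·(-8, 10, -4) = (0, -2, -3).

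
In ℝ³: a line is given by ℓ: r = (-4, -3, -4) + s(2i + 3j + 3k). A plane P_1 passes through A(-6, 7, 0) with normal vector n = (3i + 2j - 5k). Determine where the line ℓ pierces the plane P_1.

(0, 3, 2)

P_1: n·r = n·A gives 3x + 2y - 5z = -4.
Substitute r = (-4, -3, -4) + t(2, 3, 3) into the plane: 2 + (-3)t = -4, so t = 2.
Intersection: (-4, -3, -4) + 2·(2, 3, 3) = (0, 3, 2).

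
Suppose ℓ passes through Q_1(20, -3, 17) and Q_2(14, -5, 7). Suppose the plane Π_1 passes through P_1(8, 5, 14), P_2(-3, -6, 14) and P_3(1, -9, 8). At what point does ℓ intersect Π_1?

(11, -6, 2)

A direction vector for ℓ is Q_2 − Q_1 = (-6, -2, -10).
P_1P_2 = (-11, -11, 0), P_1P_3 = (-7, -14, -6); a normal to Π_1 is P_1P_2 × P_1P_3 = (66, -66, 77).
Using P_1: Π_1 has equation 66x - 66y + 77z = 1276.
Substitute r = (20, -3, 17) + t(-6, -2, -10) into the plane: 2827 + (-1034)t = 1276, so t = 3/2.
Intersection: (20, -3, 17) + (3/2)·(-6, -2, -10) = (11, -6, 2).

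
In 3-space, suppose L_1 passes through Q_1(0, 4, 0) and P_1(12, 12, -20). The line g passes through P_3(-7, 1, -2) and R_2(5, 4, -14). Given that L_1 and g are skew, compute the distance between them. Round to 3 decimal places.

5.556

A direction vector for L_1 is P_1 − Q_1 = (12, 8, -20).
A direction vector for g is R_2 − P_3 = (12, 3, -12).
Common perpendicular direction n = (12, 8, -20) × (12, 3, -12) = (-36, -96, -60).
With w = (-7, 1, -2) − (0, 4, 0) = (-7, -3, -2), w · n = 660.
Distance = |w · n| / |n| = |660| / √14112 ≈ 5.556.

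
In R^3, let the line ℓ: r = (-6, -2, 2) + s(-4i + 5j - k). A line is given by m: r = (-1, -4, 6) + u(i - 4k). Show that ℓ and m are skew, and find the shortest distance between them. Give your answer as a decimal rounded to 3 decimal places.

Common perpendicular direction n = (-4, 5, -1) × (1, 0, -4) = (-20, -17, -5).
With w = (-1, -4, 6) − (-6, -2, 2) = (5, -2, 4), w · n = -86.
Since n ≠ 0 the lines are not parallel, and w · n = -86 ≠ 0 so they do not intersect; hence they are skew.
Distance = |w · n| / |n| = |-86| / √714 ≈ 3.218.

3.218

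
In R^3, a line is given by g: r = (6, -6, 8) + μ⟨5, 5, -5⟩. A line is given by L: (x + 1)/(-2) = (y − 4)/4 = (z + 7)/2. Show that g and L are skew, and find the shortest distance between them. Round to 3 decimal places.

L has direction (-2, 4, 2) through (-1, 4, -7).
Common perpendicular direction n = (5, 5, -5) × (-2, 4, 2) = (30, 0, 30).
With w = (-1, 4, -7) − (6, -6, 8) = (-7, 10, -15), w · n = -660.
Since n ≠ 0 the lines are not parallel, and w · n = -660 ≠ 0 so they do not intersect; hence they are skew.
Distance = |w · n| / |n| = |-660| / √1800 ≈ 15.556.

15.556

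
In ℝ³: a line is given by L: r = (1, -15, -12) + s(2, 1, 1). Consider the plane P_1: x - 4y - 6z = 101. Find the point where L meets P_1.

(9, -11, -8)

Substitute r = (1, -15, -12) + t(2, 1, 1) into the plane: 133 + (-8)t = 101, so t = 4.
Intersection: (1, -15, -12) + 4·(2, 1, 1) = (9, -11, -8).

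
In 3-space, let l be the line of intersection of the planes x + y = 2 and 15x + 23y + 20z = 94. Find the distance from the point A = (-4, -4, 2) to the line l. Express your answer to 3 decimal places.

7.113

Direction of l: (1, 1, 0) × (15, 23, 20) = (20, -20, 8).
A point on l: solving the two plane equations with x = -1 gives (-1, 3, 2).
Taking (-1, 3, 2) on l with direction v = (20, -20, 8): w = A − (-1, 3, 2) = (-3, -7, 0), and w × v = (-56, 24, 200).
Distance = |w × v| / |v| = √43712 / √864 ≈ 7.113.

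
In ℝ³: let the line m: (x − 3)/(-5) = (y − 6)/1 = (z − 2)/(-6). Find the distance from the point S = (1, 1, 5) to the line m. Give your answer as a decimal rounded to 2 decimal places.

5.94

m has direction (-5, 1, -6) through (3, 6, 2).
Taking (3, 6, 2) on m with direction v = (-5, 1, -6): w = S − (3, 6, 2) = (-2, -5, 3), and w × v = (27, -27, -27).
Distance = |w × v| / |v| = √2187 / √62 ≈ 5.94.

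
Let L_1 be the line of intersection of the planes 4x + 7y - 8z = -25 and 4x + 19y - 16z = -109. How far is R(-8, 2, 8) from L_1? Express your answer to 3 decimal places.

Direction of L_1: (4, 7, -8) × (4, 19, -16) = (40, 32, 48).
A point on L_1: solving the two plane equations with x = 6 gives (6, -7, 0).
Taking (6, -7, 0) on L_1 with direction v = (40, 32, 48): w = R − (6, -7, 0) = (-14, 9, 8), and w × v = (176, 992, -808).
Distance = |w × v| / |v| = √1667904 / √4928 ≈ 18.397.

18.397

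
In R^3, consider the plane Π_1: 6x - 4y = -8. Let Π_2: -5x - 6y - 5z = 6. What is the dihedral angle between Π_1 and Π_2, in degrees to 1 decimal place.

cos θ = |n₁·n₂| / (|n₁||n₂|) = |-6| / (√52 · √86).
θ = arccos(0.08972) ≈ 84.9°.

84.9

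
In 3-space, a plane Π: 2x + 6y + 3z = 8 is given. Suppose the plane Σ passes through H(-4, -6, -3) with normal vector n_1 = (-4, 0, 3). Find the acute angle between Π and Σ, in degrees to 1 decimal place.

88.4

Σ: n_1·r = n_1·H gives -4x + 3z = 7.
cos θ = |n₁·n₂| / (|n₁||n₂|) = |1| / (√49 · √25).
θ = arccos(0.02857) ≈ 88.4°.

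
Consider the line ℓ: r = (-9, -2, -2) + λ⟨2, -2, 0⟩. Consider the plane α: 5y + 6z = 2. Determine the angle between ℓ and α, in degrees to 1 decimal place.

sin θ = |n·v| / (|n||v|) = |-10| / (√61 · √8) = 0.45268.
θ ≈ 26.9°.

26.9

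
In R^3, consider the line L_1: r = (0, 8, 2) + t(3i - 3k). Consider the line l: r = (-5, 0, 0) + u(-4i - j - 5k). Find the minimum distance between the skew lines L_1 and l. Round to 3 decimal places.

Common perpendicular direction n = (3, 0, -3) × (-4, -1, -5) = (-3, 27, -3).
With w = (-5, 0, 0) − (0, 8, 2) = (-5, -8, -2), w · n = -195.
Distance = |w · n| / |n| = |-195| / √747 ≈ 7.135.

7.135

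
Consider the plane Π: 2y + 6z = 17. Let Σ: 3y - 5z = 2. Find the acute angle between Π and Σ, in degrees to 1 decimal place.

49.4

cos θ = |n₁·n₂| / (|n₁||n₂|) = |-24| / (√40 · √34).
θ = arccos(0.65079) ≈ 49.4°.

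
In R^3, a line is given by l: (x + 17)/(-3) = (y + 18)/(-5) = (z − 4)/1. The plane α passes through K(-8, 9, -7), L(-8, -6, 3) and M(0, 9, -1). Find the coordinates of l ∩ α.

(-8, -3, 1)

l has direction (-3, -5, 1) through (-17, -18, 4).
KL = (0, -15, 10), KM = (8, 0, 6); a normal to α is KL × KM = (-90, 80, 120).
Using K: α has equation -90x + 80y + 120z = 600.
Substitute r = (-17, -18, 4) + t(-3, -5, 1) into the plane: 570 + (-10)t = 600, so t = -3.
Intersection: (-17, -18, 4) + (-3)·(-3, -5, 1) = (-8, -3, 1).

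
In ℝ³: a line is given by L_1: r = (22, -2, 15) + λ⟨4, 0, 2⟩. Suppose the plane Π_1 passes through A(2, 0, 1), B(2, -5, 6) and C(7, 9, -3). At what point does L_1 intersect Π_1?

(6, -2, 7)

AB = (0, -5, 5), AC = (5, 9, -4); a normal to Π_1 is AB × AC = (-25, 25, 25).
Using A: Π_1 has equation -25x + 25y + 25z = -25.
Substitute r = (22, -2, 15) + t(4, 0, 2) into the plane: -225 + (-50)t = -25, so t = -4.
Intersection: (22, -2, 15) + (-4)·(4, 0, 2) = (6, -2, 7).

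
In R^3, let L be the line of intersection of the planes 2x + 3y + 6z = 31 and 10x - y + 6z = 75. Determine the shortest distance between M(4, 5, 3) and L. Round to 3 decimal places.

3.944

Direction of L: (2, 3, 6) × (10, -1, 6) = (24, 48, -32).
A point on L: solving the two plane equations with x = 5 gives (5, -1, 4).
Taking (5, -1, 4) on L with direction v = (24, 48, -32): w = M − (5, -1, 4) = (-1, 6, -1), and w × v = (-144, -56, -192).
Distance = |w × v| / |v| = √60736 / √3904 ≈ 3.944.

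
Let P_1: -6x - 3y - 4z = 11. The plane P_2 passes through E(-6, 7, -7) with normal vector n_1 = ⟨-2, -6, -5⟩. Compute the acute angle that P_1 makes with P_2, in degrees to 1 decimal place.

37.4

P_2: n_1·r = n_1·E gives -2x - 6y - 5z = 5.
cos θ = |n₁·n₂| / (|n₁||n₂|) = |50| / (√61 · √65).
θ = arccos(0.79405) ≈ 37.4°.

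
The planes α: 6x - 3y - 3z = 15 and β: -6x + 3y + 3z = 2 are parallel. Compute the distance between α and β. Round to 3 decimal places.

2.313

Rescale β by 1/(-1): 6x - 3y - 3z = -2. Then distance = |15 − (-2)| / √54 ≈ 2.313.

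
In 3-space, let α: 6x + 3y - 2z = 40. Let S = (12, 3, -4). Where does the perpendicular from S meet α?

Foot = S − λn with λ = (n·S − d)/|n|² = (89 − 40)/49 = 1.
Foot = (12, 3, -4) − 1·(6, 3, -2) = (6, 0, -2).

(6, 0, -2)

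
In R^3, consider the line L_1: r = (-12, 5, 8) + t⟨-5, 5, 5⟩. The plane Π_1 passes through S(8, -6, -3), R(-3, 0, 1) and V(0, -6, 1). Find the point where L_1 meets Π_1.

(-7, 0, 3)

SR = (-11, 6, 4), SV = (-8, 0, 4); a normal to Π_1 is SR × SV = (24, 12, 48).
Using S: Π_1 has equation 24x + 12y + 48z = -24.
Substitute r = (-12, 5, 8) + t(-5, 5, 5) into the plane: 156 + 180t = -24, so t = -1.
Intersection: (-12, 5, 8) + (-1)·(-5, 5, 5) = (-7, 0, 3).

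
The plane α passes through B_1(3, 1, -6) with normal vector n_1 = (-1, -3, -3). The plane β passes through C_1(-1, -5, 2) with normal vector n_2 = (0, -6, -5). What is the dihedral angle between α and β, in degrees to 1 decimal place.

14.2

α: n_1·r = n_1·B_1 gives -x - 3y - 3z = 12.
β: n_2·r = n_2·C_1 gives -6y - 5z = 20.
cos θ = |n₁·n₂| / (|n₁||n₂|) = |33| / (√19 · √61).
θ = arccos(0.96933) ≈ 14.2°.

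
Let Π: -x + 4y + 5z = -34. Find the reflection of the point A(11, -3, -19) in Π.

λ = (n·A − d)/|n|² = (-118 − (-34))/42 = -2.
Reflection = A − 2λn = (11, -3, -19) − (-4)·(-1, 4, 5) = (7, 13, 1).

(7, 13, 1)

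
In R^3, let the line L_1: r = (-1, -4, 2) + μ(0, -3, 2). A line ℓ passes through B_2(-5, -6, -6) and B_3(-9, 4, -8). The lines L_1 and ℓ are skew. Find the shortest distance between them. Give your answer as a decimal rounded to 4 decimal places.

8.3583

A direction vector for ℓ is B_3 − B_2 = (-4, 10, -2).
Common perpendicular direction n = (0, -3, 2) × (-4, 10, -2) = (-14, -8, -12).
With w = (-5, -6, -6) − (-1, -4, 2) = (-4, -2, -8), w · n = 168.
Distance = |w · n| / |n| = |168| / √404 ≈ 8.3583.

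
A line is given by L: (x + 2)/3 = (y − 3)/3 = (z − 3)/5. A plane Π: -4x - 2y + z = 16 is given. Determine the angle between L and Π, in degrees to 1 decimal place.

L has direction (3, 3, 5) through (-2, 3, 3).
sin θ = |n·v| / (|n||v|) = |-13| / (√21 · √43) = 0.43261.
θ ≈ 25.6°.

25.6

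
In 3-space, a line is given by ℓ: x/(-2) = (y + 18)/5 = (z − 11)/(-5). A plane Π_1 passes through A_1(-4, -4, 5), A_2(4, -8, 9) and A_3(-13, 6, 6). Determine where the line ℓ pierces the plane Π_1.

ℓ has direction (-2, 5, -5) through (0, -18, 11).
A_1A_2 = (8, -4, 4), A_1A_3 = (-9, 10, 1); a normal to Π_1 is A_1A_2 × A_1A_3 = (-44, -44, 44).
Using A_1: Π_1 has equation -44x - 44y + 44z = 572.
Substitute r = (0, -18, 11) + t(-2, 5, -5) into the plane: 1276 + (-352)t = 572, so t = 2.
Intersection: (0, -18, 11) + 2·(-2, 5, -5) = (-4, -8, 1).

(-4, -8, 1)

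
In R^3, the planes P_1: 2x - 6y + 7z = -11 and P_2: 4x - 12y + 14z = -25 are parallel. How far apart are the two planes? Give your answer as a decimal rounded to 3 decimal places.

Rescale P_2 by 1/2: 2x - 6y + 7z = -25/2. Then distance = |-11 − (-25/2)| / √89 ≈ 0.159.

0.159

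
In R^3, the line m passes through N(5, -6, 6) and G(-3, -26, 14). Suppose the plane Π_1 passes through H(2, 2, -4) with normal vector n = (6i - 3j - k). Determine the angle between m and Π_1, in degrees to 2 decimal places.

A direction vector for m is G − N = (-8, -20, 8).
Π_1: n·r = n·H gives 6x - 3y - z = 10.
sin θ = |n·v| / (|n||v|) = |4| / (√46 · √528) = 0.02567.
θ ≈ 1.47°.

1.47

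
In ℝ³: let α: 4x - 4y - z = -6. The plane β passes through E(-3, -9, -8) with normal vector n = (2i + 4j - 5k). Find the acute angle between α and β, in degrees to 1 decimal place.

β: n·r = n·E gives 2x + 4y - 5z = -2.
cos θ = |n₁·n₂| / (|n₁||n₂|) = |-3| / (√33 · √45).
θ = arccos(0.07785) ≈ 85.5°.

85.5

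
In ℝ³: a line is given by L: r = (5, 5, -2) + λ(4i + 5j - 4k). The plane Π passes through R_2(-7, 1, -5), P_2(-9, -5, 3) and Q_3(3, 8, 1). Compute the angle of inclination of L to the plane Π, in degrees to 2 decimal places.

5.07

R_2P_2 = (-2, -6, 8), R_2Q_3 = (10, 7, 6); a normal to Π is R_2P_2 × R_2Q_3 = (-92, 92, 46).
Using R_2: Π has equation -92x + 92y + 46z = 506.
sin θ = |n·v| / (|n||v|) = |-92| / (√19044 · √57) = 0.08830.
θ ≈ 5.07°.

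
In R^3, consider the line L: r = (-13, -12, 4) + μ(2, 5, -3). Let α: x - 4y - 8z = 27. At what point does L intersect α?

Substitute r = (-13, -12, 4) + t(2, 5, -3) into the plane: 3 + 6t = 27, so t = 4.
Intersection: (-13, -12, 4) + 4·(2, 5, -3) = (-5, 8, -8).

(-5, 8, -8)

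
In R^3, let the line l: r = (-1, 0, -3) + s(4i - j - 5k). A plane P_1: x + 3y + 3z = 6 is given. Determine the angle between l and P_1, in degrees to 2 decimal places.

sin θ = |n·v| / (|n||v|) = |-14| / (√19 · √42) = 0.49559.
θ ≈ 29.71°.

29.71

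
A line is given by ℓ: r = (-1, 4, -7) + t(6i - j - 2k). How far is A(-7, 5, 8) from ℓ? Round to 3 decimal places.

Taking (-1, 4, -7) on ℓ with direction v = (6, -1, -2): w = A − (-1, 4, -7) = (-6, 1, 15), and w × v = (13, 78, 0).
Distance = |w × v| / |v| = √6253 / √41 ≈ 12.350.

12.350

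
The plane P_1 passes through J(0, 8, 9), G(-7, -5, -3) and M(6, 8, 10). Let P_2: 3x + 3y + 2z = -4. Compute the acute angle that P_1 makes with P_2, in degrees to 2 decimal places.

JG = (-7, -13, -12), JM = (6, 0, 1); a normal to P_1 is JG × JM = (-13, -65, 78).
Using J: P_1 has equation -13x - 65y + 78z = 182.
cos θ = |n₁·n₂| / (|n₁||n₂|) = |-78| / (√10478 · √22).
θ = arccos(0.16246) ≈ 80.65°.

80.65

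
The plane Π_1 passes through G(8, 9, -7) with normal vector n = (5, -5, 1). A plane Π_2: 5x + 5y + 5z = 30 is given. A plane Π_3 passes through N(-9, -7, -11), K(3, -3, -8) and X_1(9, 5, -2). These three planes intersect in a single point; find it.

Π_1: n·r = n·G gives 5x - 5y + z = -12.
NK = (12, 4, 3), NX_1 = (18, 12, 9); a normal to Π_3 is NK × NX_1 = (0, -54, 72).
Using N: Π_3 has equation -54y + 72z = -414.
Solving the 3×3 linear system 5x - 5y + z = -12, 5x + 5y + 5z = 30, -54y + 72z = -414 (e.g. by elimination or Cramer's rule, determinant = 4680) gives (3, 5, -2).

(3, 5, -2)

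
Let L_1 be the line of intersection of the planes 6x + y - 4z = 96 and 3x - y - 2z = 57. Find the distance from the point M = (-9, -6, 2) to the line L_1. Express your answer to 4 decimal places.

Direction of L_1: (6, 1, -4) × (3, -1, -2) = (-6, 0, -9).
A point on L_1: solving the two plane equations with x = 11 gives (11, -6, -9).
Taking (11, -6, -9) on L_1 with direction v = (-6, 0, -9): w = M − (11, -6, -9) = (-20, 0, 11), and w × v = (0, -246, 0).
Distance = |w × v| / |v| = √60516 / √117 ≈ 22.7427.

22.7427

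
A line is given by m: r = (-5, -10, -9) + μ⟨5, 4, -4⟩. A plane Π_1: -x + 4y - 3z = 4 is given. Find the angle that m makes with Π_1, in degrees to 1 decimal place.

sin θ = |n·v| / (|n||v|) = |23| / (√26 · √57) = 0.59745.
θ ≈ 36.7°.

36.7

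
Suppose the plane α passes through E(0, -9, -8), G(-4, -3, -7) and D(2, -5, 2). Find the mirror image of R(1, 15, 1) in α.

EG = (-4, 6, 1), ED = (2, 4, 10); a normal to α is EG × ED = (56, 42, -28).
Using E: α has equation 56x + 42y - 28z = -154.
λ = (n·R − d)/|n|² = (658 − (-154))/5684 = 1/7.
Reflection = R − 2λn = (1, 15, 1) − (2/7)·(56, 42, -28) = (-15, 3, 9).

(-15, 3, 9)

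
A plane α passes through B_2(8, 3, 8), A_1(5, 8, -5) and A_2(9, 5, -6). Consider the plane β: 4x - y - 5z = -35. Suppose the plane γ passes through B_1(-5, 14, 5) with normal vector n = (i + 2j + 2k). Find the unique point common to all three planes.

(3, 7, 8)

B_2A_1 = (-3, 5, -13), B_2A_2 = (1, 2, -14); a normal to α is B_2A_1 × B_2A_2 = (-44, -55, -11).
Using B_2: α has equation -44x - 55y - 11z = -605.
γ: n·r = n·B_1 gives x + 2y + 2z = 33.
Solving the 3×3 linear system -44x - 55y - 11z = -605, 4x - y - 5z = -35, x + 2y + 2z = 33 (e.g. by elimination or Cramer's rule, determinant = 264) gives (3, 7, 8).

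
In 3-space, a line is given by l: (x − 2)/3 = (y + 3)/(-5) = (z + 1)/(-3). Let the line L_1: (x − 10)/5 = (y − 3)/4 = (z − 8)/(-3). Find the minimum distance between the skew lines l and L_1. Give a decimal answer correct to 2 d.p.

l has direction (3, -5, -3) through (2, -3, -1).
L_1 has direction (5, 4, -3) through (10, 3, 8).
Common perpendicular direction n = (3, -5, -3) × (5, 4, -3) = (27, -6, 37).
With w = (10, 3, 8) − (2, -3, -1) = (8, 6, 9), w · n = 513.
Distance = |w · n| / |n| = |513| / √2134 ≈ 11.11.

11.11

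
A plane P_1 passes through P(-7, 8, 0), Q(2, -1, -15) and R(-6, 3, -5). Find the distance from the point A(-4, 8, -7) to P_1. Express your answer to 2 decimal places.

2.91

PQ = (9, -9, -15), PR = (1, -5, -5); a normal to P_1 is PQ × PR = (-30, 30, -36).
Using P: P_1 has equation -30x + 30y - 36z = 450.
n·A − d = (-30)·(-4) + (30)·(8) + (-36)·(-7) − 450 = 162; |n| = √3096.
Distance = |162| / √3096 = 162/√3096 ≈ 2.91.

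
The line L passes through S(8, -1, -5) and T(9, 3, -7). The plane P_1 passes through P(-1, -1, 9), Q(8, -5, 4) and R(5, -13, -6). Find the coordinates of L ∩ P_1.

A direction vector for L is T − S = (1, 4, -2).
PQ = (9, -4, -5), PR = (6, -12, -15); a normal to P_1 is PQ × PR = (0, 105, -84).
Using P: P_1 has equation 105y - 84z = -861.
Substitute r = (8, -1, -5) + t(1, 4, -2) into the plane: 315 + 588t = -861, so t = -2.
Intersection: (8, -1, -5) + (-2)·(1, 4, -2) = (6, -9, -1).

(6, -9, -1)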